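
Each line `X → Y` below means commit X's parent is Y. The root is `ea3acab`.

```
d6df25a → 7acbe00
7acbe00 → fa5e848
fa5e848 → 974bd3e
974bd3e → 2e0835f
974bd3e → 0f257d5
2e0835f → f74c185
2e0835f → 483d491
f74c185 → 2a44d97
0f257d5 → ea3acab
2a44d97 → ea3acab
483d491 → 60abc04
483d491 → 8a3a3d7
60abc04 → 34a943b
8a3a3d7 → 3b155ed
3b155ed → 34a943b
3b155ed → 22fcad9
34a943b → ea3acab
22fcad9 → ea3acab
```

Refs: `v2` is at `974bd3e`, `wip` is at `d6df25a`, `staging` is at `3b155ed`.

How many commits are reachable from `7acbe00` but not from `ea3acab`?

13

Reachable from 7acbe00: {0f257d5, 22fcad9, 2a44d97, 2e0835f, 34a943b, 3b155ed, 483d491, 60abc04, 7acbe00, 8a3a3d7, 974bd3e, ea3acab, f74c185, fa5e848}.
Reachable from ea3acab: {ea3acab}.
In 7acbe00's history but not ea3acab's: {0f257d5, 22fcad9, 2a44d97, 2e0835f, 34a943b, 3b155ed, 483d491, 60abc04, 7acbe00, 8a3a3d7, 974bd3e, f74c185, fa5e848} — 13 commits.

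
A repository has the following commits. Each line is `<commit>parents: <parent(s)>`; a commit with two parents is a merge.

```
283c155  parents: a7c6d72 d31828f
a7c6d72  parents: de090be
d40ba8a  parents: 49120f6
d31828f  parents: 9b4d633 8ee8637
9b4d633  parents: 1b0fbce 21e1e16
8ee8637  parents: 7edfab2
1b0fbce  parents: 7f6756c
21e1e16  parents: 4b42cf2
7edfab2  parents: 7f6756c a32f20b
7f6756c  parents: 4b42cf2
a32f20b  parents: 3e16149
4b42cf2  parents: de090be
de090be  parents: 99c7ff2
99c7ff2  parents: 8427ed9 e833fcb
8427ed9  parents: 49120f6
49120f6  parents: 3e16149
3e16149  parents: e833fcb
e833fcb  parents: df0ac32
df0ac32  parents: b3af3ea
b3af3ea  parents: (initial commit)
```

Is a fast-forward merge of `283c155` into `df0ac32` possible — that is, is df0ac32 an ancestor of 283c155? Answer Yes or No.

Yes

A fast-forward from df0ac32 to 283c155 is possible iff df0ac32 is an ancestor of 283c155.
Ancestors of 283c155: {1b0fbce, 21e1e16, 283c155, 3e16149, 49120f6, 4b42cf2, 7edfab2, 7f6756c, 8427ed9, 8ee8637, 99c7ff2, 9b4d633, a32f20b, a7c6d72, b3af3ea, d31828f, de090be, df0ac32, e833fcb}.
df0ac32 is among them, so fast-forward is possible.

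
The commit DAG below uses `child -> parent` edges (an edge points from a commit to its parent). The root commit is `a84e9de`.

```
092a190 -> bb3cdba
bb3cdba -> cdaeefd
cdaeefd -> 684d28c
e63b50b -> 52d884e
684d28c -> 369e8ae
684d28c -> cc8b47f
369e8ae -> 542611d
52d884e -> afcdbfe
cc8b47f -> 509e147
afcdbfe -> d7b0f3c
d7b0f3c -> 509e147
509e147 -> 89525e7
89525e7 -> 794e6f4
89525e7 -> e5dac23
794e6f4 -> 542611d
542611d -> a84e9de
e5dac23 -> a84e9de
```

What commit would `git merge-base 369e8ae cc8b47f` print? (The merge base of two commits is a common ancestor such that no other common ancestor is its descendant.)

Ancestors of 369e8ae: {369e8ae, 542611d, a84e9de}.
Ancestors of cc8b47f: {509e147, 542611d, 794e6f4, 89525e7, a84e9de, cc8b47f, e5dac23}.
Common ancestors: {542611d, a84e9de}.
Among these, 542611d is not an ancestor of any other common ancestor — it is the merge base.

542611d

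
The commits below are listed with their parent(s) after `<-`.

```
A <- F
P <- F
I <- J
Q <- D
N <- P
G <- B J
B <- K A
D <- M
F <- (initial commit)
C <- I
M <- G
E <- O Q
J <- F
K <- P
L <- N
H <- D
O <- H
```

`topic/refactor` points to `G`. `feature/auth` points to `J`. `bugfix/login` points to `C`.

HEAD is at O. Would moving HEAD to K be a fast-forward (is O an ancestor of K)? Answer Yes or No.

A fast-forward from O to K is possible iff O is an ancestor of K.
Ancestors of K: {F, K, P}.
O is not among them, so fast-forward is not possible.

No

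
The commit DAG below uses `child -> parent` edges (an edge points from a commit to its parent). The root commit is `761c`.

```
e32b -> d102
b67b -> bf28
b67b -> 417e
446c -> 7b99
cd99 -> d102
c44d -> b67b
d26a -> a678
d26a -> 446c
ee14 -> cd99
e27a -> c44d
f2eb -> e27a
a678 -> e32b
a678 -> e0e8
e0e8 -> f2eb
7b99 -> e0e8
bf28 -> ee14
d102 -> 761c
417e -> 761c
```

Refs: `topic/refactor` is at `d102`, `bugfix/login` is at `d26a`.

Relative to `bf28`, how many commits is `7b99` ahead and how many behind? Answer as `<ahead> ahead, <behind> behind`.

Reachable from 7b99: {417e, 761c, 7b99, b67b, bf28, c44d, cd99, d102, e0e8, e27a, ee14, f2eb}.
Reachable from bf28: {761c, bf28, cd99, d102, ee14}.
Only in 7b99's history (ahead): {417e, 7b99, b67b, c44d, e0e8, e27a, f2eb} — 7.
Only in bf28's history (behind): {} — 0.

7 ahead, 0 behind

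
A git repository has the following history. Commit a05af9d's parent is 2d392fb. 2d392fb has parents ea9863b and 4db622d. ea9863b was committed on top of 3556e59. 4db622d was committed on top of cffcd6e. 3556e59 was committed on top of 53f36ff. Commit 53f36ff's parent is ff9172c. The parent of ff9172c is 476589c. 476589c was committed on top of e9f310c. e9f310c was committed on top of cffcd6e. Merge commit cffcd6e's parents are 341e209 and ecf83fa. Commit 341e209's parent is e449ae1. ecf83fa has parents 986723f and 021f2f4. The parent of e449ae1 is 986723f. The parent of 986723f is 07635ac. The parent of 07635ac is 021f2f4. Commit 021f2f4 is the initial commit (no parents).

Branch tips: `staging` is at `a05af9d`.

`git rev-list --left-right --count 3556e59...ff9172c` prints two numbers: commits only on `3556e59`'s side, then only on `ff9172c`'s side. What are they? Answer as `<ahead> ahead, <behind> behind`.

2 ahead, 0 behind

Reachable from 3556e59: {021f2f4, 07635ac, 341e209, 3556e59, 476589c, 53f36ff, 986723f, cffcd6e, e449ae1, e9f310c, ecf83fa, ff9172c}.
Reachable from ff9172c: {021f2f4, 07635ac, 341e209, 476589c, 986723f, cffcd6e, e449ae1, e9f310c, ecf83fa, ff9172c}.
Only in 3556e59's history (ahead): {3556e59, 53f36ff} — 2.
Only in ff9172c's history (behind): {} — 0.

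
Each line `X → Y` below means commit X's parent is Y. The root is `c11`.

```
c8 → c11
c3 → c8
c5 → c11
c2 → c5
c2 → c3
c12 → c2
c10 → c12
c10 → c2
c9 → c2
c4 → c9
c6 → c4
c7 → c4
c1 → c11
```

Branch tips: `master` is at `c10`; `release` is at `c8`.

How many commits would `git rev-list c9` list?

Walking parent pointers from c9: reachable set = {c11, c2, c3, c5, c8, c9}.
That is 6 commits.

6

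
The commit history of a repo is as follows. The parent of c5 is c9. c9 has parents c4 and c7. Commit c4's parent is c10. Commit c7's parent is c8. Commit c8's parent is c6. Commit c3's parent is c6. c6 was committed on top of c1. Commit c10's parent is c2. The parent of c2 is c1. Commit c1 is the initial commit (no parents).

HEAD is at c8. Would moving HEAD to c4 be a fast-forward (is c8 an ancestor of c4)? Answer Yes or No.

No

A fast-forward from c8 to c4 is possible iff c8 is an ancestor of c4.
Ancestors of c4: {c1, c10, c2, c4}.
c8 is not among them, so fast-forward is not possible.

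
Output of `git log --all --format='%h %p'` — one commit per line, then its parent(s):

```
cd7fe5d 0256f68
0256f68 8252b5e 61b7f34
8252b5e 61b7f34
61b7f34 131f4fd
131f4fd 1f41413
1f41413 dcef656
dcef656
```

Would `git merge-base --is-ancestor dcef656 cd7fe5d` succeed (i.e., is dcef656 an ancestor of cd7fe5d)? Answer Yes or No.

Yes

Ancestors of cd7fe5d (commits reachable by following parents): {0256f68, 131f4fd, 1f41413, 61b7f34, 8252b5e, cd7fe5d, dcef656}.
dcef656 is in that set, so it is an ancestor of cd7fe5d.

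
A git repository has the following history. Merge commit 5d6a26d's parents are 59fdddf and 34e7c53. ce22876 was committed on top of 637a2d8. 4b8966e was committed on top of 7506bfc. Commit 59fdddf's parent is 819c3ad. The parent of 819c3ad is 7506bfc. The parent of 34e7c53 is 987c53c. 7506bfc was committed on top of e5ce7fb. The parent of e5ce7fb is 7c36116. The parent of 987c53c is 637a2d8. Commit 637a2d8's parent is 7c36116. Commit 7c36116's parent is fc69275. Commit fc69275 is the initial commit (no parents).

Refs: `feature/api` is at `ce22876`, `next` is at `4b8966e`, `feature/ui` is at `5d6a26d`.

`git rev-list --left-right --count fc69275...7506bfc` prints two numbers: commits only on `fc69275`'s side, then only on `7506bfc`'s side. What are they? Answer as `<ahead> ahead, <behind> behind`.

0 ahead, 3 behind

Reachable from fc69275: {fc69275}.
Reachable from 7506bfc: {7506bfc, 7c36116, e5ce7fb, fc69275}.
Only in fc69275's history (ahead): {} — 0.
Only in 7506bfc's history (behind): {7506bfc, 7c36116, e5ce7fb} — 3.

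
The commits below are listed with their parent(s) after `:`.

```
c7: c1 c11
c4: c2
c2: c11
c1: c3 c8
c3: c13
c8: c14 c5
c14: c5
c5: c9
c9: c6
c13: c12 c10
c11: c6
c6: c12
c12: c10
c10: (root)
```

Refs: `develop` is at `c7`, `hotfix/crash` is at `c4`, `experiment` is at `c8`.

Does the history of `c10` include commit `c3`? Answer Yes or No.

No

Ancestors of c10: {c10}.
c3 is not in that set, so it is not an ancestor of c10.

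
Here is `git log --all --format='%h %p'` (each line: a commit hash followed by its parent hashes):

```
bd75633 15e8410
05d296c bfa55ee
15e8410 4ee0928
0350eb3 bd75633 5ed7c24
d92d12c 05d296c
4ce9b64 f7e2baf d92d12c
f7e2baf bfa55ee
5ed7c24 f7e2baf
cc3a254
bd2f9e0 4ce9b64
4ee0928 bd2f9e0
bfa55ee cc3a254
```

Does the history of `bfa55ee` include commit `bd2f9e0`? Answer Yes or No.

No

Ancestors of bfa55ee: {bfa55ee, cc3a254}.
bd2f9e0 is not in that set, so it is not an ancestor of bfa55ee.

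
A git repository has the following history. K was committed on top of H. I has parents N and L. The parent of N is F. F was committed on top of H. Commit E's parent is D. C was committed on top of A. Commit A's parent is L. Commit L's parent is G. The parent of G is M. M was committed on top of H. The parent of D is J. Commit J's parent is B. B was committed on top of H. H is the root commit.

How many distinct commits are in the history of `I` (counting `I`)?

7

Walking parent pointers from I: reachable set = {F, G, H, I, L, M, N}.
That is 7 commits.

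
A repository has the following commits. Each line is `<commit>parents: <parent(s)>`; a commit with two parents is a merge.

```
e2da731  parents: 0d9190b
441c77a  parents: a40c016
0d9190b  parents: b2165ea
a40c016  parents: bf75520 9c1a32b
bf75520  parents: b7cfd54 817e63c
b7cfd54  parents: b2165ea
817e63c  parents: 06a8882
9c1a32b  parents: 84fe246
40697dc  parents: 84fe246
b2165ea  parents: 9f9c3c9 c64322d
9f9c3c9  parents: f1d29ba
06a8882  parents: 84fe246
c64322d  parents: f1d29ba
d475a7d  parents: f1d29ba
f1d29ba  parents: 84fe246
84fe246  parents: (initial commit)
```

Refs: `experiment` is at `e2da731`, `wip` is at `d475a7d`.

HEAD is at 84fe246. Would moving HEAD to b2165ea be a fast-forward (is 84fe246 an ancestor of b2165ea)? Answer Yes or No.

Yes

A fast-forward from 84fe246 to b2165ea is possible iff 84fe246 is an ancestor of b2165ea.
Ancestors of b2165ea: {84fe246, 9f9c3c9, b2165ea, c64322d, f1d29ba}.
84fe246 is among them, so fast-forward is possible.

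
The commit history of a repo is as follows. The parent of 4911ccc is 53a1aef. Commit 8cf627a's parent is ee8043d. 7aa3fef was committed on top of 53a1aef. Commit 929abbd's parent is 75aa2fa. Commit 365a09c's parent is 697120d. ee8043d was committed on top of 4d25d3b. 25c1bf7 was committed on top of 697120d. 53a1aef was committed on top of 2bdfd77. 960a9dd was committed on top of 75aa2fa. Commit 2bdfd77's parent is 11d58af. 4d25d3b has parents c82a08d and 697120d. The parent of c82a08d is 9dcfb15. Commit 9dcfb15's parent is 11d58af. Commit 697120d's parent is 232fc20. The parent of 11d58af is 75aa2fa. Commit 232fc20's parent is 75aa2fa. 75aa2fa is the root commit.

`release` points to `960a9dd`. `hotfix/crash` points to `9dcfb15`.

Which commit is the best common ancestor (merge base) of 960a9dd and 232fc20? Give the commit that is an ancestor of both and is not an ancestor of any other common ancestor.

75aa2fa

Ancestors of 960a9dd: {75aa2fa, 960a9dd}.
Ancestors of 232fc20: {232fc20, 75aa2fa}.
Common ancestors: {75aa2fa}.
The only common ancestor is 75aa2fa, so it is the merge base.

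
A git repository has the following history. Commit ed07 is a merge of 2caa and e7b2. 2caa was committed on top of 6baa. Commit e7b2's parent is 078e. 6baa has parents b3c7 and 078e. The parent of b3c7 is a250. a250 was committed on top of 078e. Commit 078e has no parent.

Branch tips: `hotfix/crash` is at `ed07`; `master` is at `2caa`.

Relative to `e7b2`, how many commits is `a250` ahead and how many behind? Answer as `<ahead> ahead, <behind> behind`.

Reachable from a250: {078e, a250}.
Reachable from e7b2: {078e, e7b2}.
Only in a250's history (ahead): {a250} — 1.
Only in e7b2's history (behind): {e7b2} — 1.

1 ahead, 1 behind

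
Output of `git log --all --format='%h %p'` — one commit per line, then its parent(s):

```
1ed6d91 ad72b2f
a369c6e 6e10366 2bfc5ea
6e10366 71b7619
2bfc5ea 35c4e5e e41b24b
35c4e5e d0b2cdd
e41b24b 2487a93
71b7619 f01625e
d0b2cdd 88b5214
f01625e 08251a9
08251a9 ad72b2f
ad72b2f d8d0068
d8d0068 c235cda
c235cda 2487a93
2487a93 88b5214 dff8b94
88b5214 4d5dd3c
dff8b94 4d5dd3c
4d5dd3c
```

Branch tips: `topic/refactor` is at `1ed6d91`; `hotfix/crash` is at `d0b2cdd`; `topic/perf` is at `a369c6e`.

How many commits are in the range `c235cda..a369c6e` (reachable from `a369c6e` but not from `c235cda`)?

11

Reachable from a369c6e: {08251a9, 2487a93, 2bfc5ea, 35c4e5e, 4d5dd3c, 6e10366, 71b7619, 88b5214, a369c6e, ad72b2f, c235cda, d0b2cdd, d8d0068, dff8b94, e41b24b, f01625e}.
Reachable from c235cda: {2487a93, 4d5dd3c, 88b5214, c235cda, dff8b94}.
In a369c6e's history but not c235cda's: {08251a9, 2bfc5ea, 35c4e5e, 6e10366, 71b7619, a369c6e, ad72b2f, d0b2cdd, d8d0068, e41b24b, f01625e} — 11 commits.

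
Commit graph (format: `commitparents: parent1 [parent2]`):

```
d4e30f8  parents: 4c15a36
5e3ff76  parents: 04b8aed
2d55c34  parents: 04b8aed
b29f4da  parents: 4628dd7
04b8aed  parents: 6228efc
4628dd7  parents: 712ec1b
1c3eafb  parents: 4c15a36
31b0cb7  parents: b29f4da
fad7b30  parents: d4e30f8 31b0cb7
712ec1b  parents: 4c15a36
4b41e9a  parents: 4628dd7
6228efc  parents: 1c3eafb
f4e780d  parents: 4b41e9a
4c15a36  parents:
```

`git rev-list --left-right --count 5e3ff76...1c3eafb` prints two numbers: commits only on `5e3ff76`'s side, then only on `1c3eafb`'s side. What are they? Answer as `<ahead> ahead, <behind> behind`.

3 ahead, 0 behind

Reachable from 5e3ff76: {04b8aed, 1c3eafb, 4c15a36, 5e3ff76, 6228efc}.
Reachable from 1c3eafb: {1c3eafb, 4c15a36}.
Only in 5e3ff76's history (ahead): {04b8aed, 5e3ff76, 6228efc} — 3.
Only in 1c3eafb's history (behind): {} — 0.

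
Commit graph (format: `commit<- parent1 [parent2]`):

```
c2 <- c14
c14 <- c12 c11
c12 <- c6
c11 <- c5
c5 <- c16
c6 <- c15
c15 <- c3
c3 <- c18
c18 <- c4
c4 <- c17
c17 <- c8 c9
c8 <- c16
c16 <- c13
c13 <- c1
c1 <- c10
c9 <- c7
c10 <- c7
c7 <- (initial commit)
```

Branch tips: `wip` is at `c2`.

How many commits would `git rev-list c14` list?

Walking parent pointers from c14: reachable set = {c1, c10, c11, c12, c13, c14, c15, c16, c17, c18, c3, c4, c5, c6, c7, c8, c9}.
That is 17 commits.

17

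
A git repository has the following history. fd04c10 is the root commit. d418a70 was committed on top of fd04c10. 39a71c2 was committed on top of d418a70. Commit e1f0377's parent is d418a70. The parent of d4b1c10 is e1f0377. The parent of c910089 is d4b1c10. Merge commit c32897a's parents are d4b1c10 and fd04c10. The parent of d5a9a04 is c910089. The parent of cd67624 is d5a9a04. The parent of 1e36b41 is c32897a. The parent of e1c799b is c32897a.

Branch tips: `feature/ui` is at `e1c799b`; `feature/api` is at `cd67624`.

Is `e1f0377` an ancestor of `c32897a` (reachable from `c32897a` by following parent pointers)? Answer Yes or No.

Yes

Ancestors of c32897a (commits reachable by following parents): {c32897a, d418a70, d4b1c10, e1f0377, fd04c10}.
e1f0377 is in that set, so it is an ancestor of c32897a.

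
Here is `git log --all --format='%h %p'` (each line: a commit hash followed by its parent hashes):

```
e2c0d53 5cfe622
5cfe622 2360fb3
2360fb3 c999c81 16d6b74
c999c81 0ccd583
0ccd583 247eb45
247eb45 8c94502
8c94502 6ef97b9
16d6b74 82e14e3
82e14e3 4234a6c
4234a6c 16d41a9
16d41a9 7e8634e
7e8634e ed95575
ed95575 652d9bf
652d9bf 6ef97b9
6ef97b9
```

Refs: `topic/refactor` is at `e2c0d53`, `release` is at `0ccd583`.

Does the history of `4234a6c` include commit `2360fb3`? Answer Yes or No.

No

Ancestors of 4234a6c: {16d41a9, 4234a6c, 652d9bf, 6ef97b9, 7e8634e, ed95575}.
2360fb3 is not in that set, so it is not an ancestor of 4234a6c.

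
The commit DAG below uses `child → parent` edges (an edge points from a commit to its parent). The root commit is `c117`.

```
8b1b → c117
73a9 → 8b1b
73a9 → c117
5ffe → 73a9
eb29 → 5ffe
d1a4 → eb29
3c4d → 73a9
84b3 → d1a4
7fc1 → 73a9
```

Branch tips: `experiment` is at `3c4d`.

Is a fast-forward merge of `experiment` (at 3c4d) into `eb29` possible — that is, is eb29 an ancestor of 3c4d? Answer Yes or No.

A fast-forward from eb29 to 3c4d is possible iff eb29 is an ancestor of 3c4d.
Ancestors of 3c4d: {3c4d, 73a9, 8b1b, c117}.
eb29 is not among them, so fast-forward is not possible.

No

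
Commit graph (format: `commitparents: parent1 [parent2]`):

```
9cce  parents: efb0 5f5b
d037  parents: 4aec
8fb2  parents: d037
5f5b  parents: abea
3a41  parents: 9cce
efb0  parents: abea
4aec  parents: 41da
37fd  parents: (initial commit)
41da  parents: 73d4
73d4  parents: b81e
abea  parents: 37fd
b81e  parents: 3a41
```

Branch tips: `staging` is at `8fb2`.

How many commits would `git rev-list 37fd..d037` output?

Reachable from d037: {37fd, 3a41, 41da, 4aec, 5f5b, 73d4, 9cce, abea, b81e, d037, efb0}.
Reachable from 37fd: {37fd}.
In d037's history but not 37fd's: {3a41, 41da, 4aec, 5f5b, 73d4, 9cce, abea, b81e, d037, efb0} — 10 commits.

10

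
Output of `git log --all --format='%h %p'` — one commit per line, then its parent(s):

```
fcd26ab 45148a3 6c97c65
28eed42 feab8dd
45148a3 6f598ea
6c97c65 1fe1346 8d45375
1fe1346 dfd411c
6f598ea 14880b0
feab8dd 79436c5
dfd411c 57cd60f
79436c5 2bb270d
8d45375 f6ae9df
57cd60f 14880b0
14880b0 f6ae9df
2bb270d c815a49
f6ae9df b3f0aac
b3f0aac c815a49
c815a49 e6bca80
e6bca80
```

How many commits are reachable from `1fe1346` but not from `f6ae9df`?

Reachable from 1fe1346: {14880b0, 1fe1346, 57cd60f, b3f0aac, c815a49, dfd411c, e6bca80, f6ae9df}.
Reachable from f6ae9df: {b3f0aac, c815a49, e6bca80, f6ae9df}.
In 1fe1346's history but not f6ae9df's: {14880b0, 1fe1346, 57cd60f, dfd411c} — 4 commits.

4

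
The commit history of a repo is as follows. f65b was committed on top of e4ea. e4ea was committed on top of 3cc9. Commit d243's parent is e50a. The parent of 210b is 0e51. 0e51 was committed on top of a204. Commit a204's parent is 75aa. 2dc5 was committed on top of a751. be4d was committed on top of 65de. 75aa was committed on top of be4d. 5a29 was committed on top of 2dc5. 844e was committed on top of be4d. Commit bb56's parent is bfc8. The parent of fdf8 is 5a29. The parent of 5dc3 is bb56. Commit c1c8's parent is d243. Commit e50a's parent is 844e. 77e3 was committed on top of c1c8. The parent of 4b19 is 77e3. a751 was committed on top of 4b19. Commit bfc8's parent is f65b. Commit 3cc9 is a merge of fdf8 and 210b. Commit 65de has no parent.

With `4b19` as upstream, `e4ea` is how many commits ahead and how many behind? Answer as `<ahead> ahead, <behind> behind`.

10 ahead, 0 behind

Reachable from e4ea: {0e51, 210b, 2dc5, 3cc9, 4b19, 5a29, 65de, 75aa, 77e3, 844e, a204, a751, be4d, c1c8, d243, e4ea, e50a, fdf8}.
Reachable from 4b19: {4b19, 65de, 77e3, 844e, be4d, c1c8, d243, e50a}.
Only in e4ea's history (ahead): {0e51, 210b, 2dc5, 3cc9, 5a29, 75aa, a204, a751, e4ea, fdf8} — 10.
Only in 4b19's history (behind): {} — 0.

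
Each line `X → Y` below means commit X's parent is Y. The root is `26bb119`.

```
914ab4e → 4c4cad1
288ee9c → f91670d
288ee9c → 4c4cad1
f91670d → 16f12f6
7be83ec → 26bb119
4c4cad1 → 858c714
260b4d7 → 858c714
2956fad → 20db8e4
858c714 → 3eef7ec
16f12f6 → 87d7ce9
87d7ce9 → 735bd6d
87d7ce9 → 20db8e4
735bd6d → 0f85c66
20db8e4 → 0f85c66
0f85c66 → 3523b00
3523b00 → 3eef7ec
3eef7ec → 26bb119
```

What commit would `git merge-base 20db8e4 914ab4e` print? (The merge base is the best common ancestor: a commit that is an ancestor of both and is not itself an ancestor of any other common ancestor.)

3eef7ec

Ancestors of 20db8e4: {0f85c66, 20db8e4, 26bb119, 3523b00, 3eef7ec}.
Ancestors of 914ab4e: {26bb119, 3eef7ec, 4c4cad1, 858c714, 914ab4e}.
Common ancestors: {26bb119, 3eef7ec}.
Among these, 3eef7ec is not an ancestor of any other common ancestor — it is the merge base.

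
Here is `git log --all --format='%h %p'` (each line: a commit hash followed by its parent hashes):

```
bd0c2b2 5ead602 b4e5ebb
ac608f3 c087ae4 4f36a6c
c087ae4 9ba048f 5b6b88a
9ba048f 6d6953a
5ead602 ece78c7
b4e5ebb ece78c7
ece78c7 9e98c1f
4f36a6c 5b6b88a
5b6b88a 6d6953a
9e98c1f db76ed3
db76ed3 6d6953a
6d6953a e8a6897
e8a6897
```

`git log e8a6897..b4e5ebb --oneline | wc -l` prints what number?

Reachable from b4e5ebb: {6d6953a, 9e98c1f, b4e5ebb, db76ed3, e8a6897, ece78c7}.
Reachable from e8a6897: {e8a6897}.
In b4e5ebb's history but not e8a6897's: {6d6953a, 9e98c1f, b4e5ebb, db76ed3, ece78c7} — 5 commits.

5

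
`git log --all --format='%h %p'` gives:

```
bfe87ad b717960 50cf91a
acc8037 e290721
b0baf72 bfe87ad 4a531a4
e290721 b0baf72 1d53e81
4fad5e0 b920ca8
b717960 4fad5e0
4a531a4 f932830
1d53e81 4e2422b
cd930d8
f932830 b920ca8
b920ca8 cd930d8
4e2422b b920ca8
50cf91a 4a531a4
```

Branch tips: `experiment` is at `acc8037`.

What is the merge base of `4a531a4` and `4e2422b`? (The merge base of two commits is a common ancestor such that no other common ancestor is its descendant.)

b920ca8

Ancestors of 4a531a4: {4a531a4, b920ca8, cd930d8, f932830}.
Ancestors of 4e2422b: {4e2422b, b920ca8, cd930d8}.
Common ancestors: {b920ca8, cd930d8}.
Among these, b920ca8 is not an ancestor of any other common ancestor — it is the merge base.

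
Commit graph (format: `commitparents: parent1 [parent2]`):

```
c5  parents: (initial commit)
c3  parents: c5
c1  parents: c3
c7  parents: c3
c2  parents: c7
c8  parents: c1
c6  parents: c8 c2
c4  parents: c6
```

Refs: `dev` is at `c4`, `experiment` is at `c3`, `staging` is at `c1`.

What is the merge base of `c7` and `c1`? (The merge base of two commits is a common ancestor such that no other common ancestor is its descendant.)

c3

Ancestors of c7: {c3, c5, c7}.
Ancestors of c1: {c1, c3, c5}.
Common ancestors: {c3, c5}.
Among these, c3 is not an ancestor of any other common ancestor — it is the merge base.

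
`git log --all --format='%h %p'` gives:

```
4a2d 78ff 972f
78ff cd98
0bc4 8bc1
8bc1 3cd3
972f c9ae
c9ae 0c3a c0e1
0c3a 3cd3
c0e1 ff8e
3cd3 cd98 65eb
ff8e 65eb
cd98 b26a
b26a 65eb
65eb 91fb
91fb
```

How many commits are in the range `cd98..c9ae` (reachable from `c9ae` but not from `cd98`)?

5

Reachable from c9ae: {0c3a, 3cd3, 65eb, 91fb, b26a, c0e1, c9ae, cd98, ff8e}.
Reachable from cd98: {65eb, 91fb, b26a, cd98}.
In c9ae's history but not cd98's: {0c3a, 3cd3, c0e1, c9ae, ff8e} — 5 commits.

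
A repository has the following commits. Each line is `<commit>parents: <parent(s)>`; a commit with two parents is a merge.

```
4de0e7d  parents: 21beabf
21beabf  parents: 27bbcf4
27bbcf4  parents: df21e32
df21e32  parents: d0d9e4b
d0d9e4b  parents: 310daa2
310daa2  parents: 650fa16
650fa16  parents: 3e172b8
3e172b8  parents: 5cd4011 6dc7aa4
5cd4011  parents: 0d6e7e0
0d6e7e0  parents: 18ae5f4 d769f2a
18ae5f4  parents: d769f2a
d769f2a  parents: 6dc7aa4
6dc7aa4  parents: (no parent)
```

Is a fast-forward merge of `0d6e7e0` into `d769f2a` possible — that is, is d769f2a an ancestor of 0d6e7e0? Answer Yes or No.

A fast-forward from d769f2a to 0d6e7e0 is possible iff d769f2a is an ancestor of 0d6e7e0.
Ancestors of 0d6e7e0: {0d6e7e0, 18ae5f4, 6dc7aa4, d769f2a}.
d769f2a is among them, so fast-forward is possible.

Yes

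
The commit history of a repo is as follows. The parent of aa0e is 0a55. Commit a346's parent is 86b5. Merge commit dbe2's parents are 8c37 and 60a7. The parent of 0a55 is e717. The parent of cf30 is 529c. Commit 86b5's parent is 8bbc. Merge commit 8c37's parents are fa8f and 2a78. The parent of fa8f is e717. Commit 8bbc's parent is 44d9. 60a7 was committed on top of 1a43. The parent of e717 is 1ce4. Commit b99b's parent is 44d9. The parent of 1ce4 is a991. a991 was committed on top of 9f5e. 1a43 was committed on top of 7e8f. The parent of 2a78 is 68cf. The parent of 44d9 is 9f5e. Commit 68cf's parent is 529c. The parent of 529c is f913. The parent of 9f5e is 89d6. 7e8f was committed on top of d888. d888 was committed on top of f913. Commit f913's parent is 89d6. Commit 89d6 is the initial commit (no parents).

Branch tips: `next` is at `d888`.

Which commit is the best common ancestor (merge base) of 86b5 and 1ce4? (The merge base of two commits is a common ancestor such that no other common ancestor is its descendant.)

9f5e

Ancestors of 86b5: {44d9, 86b5, 89d6, 8bbc, 9f5e}.
Ancestors of 1ce4: {1ce4, 89d6, 9f5e, a991}.
Common ancestors: {89d6, 9f5e}.
Among these, 9f5e is not an ancestor of any other common ancestor — it is the merge base.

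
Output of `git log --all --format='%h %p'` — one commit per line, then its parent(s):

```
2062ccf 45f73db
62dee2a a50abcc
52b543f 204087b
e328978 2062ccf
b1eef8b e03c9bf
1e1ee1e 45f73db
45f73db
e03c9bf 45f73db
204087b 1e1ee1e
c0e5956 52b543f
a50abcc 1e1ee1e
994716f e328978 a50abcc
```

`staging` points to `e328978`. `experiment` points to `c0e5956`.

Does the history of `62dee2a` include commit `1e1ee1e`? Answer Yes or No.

Yes

Ancestors of 62dee2a (commits reachable by following parents): {1e1ee1e, 45f73db, 62dee2a, a50abcc}.
1e1ee1e is in that set, so it is an ancestor of 62dee2a.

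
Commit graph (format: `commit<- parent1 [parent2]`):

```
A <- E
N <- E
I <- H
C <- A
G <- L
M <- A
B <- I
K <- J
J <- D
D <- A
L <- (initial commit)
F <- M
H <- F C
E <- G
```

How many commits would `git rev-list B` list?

Walking parent pointers from B: reachable set = {A, B, C, E, F, G, H, I, L, M}.
That is 10 commits.

10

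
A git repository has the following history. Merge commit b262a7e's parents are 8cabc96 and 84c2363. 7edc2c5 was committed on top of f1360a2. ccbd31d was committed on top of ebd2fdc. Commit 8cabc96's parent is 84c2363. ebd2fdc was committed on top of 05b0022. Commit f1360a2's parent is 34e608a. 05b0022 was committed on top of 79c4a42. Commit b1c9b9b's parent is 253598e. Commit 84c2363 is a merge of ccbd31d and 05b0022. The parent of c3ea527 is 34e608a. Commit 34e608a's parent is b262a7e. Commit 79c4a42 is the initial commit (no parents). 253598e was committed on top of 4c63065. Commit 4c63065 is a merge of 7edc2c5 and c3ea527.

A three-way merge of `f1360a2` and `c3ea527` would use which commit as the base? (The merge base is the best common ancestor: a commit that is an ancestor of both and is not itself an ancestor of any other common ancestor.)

34e608a

Ancestors of f1360a2: {05b0022, 34e608a, 79c4a42, 84c2363, 8cabc96, b262a7e, ccbd31d, ebd2fdc, f1360a2}.
Ancestors of c3ea527: {05b0022, 34e608a, 79c4a42, 84c2363, 8cabc96, b262a7e, c3ea527, ccbd31d, ebd2fdc}.
Common ancestors: {05b0022, 34e608a, 79c4a42, 84c2363, 8cabc96, b262a7e, ccbd31d, ebd2fdc}.
Among these, 34e608a is not an ancestor of any other common ancestor — it is the merge base.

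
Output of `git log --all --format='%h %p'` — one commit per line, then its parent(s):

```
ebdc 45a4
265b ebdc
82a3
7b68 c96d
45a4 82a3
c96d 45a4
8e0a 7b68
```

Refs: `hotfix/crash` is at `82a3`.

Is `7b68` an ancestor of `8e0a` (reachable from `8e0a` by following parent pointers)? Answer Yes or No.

Ancestors of 8e0a (commits reachable by following parents): {45a4, 7b68, 82a3, 8e0a, c96d}.
7b68 is in that set, so it is an ancestor of 8e0a.

Yes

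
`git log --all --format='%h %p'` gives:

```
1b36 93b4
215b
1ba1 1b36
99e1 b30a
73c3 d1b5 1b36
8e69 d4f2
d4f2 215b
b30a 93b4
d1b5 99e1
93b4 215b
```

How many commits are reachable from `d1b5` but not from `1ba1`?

Reachable from d1b5: {215b, 93b4, 99e1, b30a, d1b5}.
Reachable from 1ba1: {1b36, 1ba1, 215b, 93b4}.
In d1b5's history but not 1ba1's: {99e1, b30a, d1b5} — 3 commits.

3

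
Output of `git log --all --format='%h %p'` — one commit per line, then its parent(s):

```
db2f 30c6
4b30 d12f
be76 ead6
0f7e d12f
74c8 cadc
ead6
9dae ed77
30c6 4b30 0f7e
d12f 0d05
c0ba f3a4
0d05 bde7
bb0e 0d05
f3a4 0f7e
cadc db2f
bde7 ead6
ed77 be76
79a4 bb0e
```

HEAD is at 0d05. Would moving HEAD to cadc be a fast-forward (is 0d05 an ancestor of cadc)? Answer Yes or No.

Yes

A fast-forward from 0d05 to cadc is possible iff 0d05 is an ancestor of cadc.
Ancestors of cadc: {0d05, 0f7e, 30c6, 4b30, bde7, cadc, d12f, db2f, ead6}.
0d05 is among them, so fast-forward is possible.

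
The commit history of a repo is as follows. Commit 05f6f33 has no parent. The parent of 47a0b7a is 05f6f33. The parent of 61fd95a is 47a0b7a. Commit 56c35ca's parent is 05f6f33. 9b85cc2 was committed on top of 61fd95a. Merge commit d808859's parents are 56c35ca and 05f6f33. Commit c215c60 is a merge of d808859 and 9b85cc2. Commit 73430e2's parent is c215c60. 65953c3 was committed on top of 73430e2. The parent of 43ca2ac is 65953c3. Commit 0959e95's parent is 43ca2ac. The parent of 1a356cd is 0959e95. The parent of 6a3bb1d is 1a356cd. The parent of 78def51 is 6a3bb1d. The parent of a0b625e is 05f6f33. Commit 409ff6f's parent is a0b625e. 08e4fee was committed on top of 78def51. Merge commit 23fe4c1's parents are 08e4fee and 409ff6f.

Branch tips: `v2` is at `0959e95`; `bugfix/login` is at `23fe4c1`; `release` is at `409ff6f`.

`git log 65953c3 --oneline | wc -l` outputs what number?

Walking parent pointers from 65953c3: reachable set = {05f6f33, 47a0b7a, 56c35ca, 61fd95a, 65953c3, 73430e2, 9b85cc2, c215c60, d808859}.
That is 9 commits.

9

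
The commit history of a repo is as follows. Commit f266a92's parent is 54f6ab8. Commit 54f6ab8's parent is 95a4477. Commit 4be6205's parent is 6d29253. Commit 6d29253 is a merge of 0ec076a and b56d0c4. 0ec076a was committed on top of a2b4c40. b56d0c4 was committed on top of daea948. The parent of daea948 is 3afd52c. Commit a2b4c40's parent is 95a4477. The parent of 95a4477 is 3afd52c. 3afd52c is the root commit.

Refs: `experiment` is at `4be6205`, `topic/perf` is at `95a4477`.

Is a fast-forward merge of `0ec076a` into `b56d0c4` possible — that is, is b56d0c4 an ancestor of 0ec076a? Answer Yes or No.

No

A fast-forward from b56d0c4 to 0ec076a is possible iff b56d0c4 is an ancestor of 0ec076a.
Ancestors of 0ec076a: {0ec076a, 3afd52c, 95a4477, a2b4c40}.
b56d0c4 is not among them, so fast-forward is not possible.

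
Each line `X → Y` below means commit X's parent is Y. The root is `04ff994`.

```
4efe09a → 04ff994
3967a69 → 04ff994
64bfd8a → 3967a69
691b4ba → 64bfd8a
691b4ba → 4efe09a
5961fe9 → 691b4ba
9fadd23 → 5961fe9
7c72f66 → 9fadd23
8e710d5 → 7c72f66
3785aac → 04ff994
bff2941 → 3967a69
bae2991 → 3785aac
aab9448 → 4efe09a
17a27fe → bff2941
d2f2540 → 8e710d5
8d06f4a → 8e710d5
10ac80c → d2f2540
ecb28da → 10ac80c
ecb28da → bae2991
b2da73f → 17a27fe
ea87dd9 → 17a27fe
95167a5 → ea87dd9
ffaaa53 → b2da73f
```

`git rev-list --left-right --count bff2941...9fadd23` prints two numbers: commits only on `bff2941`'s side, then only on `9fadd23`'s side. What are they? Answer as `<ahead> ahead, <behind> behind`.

Reachable from bff2941: {04ff994, 3967a69, bff2941}.
Reachable from 9fadd23: {04ff994, 3967a69, 4efe09a, 5961fe9, 64bfd8a, 691b4ba, 9fadd23}.
Only in bff2941's history (ahead): {bff2941} — 1.
Only in 9fadd23's history (behind): {4efe09a, 5961fe9, 64bfd8a, 691b4ba, 9fadd23} — 5.

1 ahead, 5 behind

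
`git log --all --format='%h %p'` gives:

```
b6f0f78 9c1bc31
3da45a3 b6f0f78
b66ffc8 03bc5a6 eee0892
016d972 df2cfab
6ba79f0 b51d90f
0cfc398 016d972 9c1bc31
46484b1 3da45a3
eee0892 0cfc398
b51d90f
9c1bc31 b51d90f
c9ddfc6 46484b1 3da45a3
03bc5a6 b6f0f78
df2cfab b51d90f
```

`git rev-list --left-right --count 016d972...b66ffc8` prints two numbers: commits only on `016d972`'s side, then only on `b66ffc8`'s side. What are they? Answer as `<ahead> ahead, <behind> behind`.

0 ahead, 6 behind

Reachable from 016d972: {016d972, b51d90f, df2cfab}.
Reachable from b66ffc8: {016d972, 03bc5a6, 0cfc398, 9c1bc31, b51d90f, b66ffc8, b6f0f78, df2cfab, eee0892}.
Only in 016d972's history (ahead): {} — 0.
Only in b66ffc8's history (behind): {03bc5a6, 0cfc398, 9c1bc31, b66ffc8, b6f0f78, eee0892} — 6.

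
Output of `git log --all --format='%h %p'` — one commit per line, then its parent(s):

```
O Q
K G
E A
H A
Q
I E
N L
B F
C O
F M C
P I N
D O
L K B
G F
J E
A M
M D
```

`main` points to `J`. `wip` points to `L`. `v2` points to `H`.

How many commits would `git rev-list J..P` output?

Reachable from P: {A, B, C, D, E, F, G, I, K, L, M, N, O, P, Q}.
Reachable from J: {A, D, E, J, M, O, Q}.
In P's history but not J's: {B, C, F, G, I, K, L, N, P} — 9 commits.

9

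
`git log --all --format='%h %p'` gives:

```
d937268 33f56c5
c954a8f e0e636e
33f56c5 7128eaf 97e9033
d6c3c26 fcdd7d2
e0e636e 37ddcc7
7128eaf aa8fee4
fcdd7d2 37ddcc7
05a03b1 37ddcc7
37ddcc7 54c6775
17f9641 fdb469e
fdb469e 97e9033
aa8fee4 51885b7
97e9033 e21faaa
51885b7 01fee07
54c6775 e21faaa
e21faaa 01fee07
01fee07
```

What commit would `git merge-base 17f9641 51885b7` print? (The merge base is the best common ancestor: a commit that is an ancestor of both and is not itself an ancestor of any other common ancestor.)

01fee07

Ancestors of 17f9641: {01fee07, 17f9641, 97e9033, e21faaa, fdb469e}.
Ancestors of 51885b7: {01fee07, 51885b7}.
Common ancestors: {01fee07}.
The only common ancestor is 01fee07, so it is the merge base.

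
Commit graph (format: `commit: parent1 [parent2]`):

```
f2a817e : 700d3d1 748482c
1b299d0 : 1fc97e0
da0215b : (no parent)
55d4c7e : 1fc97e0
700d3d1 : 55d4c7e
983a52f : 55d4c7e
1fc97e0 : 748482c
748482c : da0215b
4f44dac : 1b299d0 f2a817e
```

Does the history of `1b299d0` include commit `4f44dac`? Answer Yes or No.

Ancestors of 1b299d0: {1b299d0, 1fc97e0, 748482c, da0215b}.
4f44dac is not in that set, so it is not an ancestor of 1b299d0.

No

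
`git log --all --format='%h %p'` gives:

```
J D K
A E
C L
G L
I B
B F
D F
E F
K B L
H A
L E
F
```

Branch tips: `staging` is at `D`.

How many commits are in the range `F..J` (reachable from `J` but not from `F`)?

6

Reachable from J: {B, D, E, F, J, K, L}.
Reachable from F: {F}.
In J's history but not F's: {B, D, E, J, K, L} — 6 commits.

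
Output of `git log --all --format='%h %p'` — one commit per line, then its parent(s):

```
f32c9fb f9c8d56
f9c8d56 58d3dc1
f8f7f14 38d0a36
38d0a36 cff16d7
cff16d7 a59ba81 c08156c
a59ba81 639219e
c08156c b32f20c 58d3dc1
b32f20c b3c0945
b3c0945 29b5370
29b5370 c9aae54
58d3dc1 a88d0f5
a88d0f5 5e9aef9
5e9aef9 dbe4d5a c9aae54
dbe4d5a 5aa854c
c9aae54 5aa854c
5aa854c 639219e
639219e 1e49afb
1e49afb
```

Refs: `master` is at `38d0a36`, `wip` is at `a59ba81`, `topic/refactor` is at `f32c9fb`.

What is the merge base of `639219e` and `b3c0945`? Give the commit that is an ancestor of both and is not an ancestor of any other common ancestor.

639219e

Ancestors of 639219e: {1e49afb, 639219e}.
Ancestors of b3c0945: {1e49afb, 29b5370, 5aa854c, 639219e, b3c0945, c9aae54}.
Common ancestors: {1e49afb, 639219e}.
Among these, 639219e is not an ancestor of any other common ancestor — it is the merge base.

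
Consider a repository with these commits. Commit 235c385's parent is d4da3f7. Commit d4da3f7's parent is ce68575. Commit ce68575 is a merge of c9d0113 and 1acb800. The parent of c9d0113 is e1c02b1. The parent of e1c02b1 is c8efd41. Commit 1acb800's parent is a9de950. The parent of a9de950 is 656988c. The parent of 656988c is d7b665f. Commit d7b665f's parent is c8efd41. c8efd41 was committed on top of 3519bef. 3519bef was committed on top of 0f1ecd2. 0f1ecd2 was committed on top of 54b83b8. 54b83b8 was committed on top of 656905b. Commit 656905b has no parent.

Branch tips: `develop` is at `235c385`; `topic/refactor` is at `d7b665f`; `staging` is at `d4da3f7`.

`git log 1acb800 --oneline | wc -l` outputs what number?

9

Walking parent pointers from 1acb800: reachable set = {0f1ecd2, 1acb800, 3519bef, 54b83b8, 656905b, 656988c, a9de950, c8efd41, d7b665f}.
That is 9 commits.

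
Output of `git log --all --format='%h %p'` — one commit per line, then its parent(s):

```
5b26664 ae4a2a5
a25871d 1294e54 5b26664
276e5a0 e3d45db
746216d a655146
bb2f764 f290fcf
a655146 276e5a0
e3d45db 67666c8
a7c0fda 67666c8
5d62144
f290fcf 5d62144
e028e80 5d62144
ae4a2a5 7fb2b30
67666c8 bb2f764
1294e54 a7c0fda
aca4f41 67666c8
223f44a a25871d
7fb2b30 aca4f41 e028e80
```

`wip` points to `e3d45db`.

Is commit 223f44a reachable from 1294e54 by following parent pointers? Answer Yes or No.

No

Ancestors of 1294e54: {1294e54, 5d62144, 67666c8, a7c0fda, bb2f764, f290fcf}.
223f44a is not in that set, so it is not an ancestor of 1294e54.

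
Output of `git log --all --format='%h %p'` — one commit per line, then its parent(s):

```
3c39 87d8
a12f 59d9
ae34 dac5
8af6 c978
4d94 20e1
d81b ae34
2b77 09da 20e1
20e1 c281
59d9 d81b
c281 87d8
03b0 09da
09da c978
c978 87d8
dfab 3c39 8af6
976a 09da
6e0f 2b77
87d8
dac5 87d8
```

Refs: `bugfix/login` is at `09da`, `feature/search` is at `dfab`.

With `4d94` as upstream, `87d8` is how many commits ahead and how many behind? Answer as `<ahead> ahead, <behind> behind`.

Reachable from 87d8: {87d8}.
Reachable from 4d94: {20e1, 4d94, 87d8, c281}.
Only in 87d8's history (ahead): {} — 0.
Only in 4d94's history (behind): {20e1, 4d94, c281} — 3.

0 ahead, 3 behind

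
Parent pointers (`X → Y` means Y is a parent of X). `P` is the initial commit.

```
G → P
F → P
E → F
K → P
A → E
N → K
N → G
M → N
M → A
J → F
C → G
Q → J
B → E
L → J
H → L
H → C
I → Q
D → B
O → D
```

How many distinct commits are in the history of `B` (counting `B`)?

4

Walking parent pointers from B: reachable set = {B, E, F, P}.
That is 4 commits.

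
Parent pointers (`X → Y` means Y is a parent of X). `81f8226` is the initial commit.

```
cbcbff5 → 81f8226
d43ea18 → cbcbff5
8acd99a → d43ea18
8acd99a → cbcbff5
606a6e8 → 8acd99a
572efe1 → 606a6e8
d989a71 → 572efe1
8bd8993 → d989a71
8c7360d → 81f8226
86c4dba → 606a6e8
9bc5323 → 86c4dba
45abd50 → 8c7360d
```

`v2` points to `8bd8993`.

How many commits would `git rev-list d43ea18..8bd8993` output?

Reachable from 8bd8993: {572efe1, 606a6e8, 81f8226, 8acd99a, 8bd8993, cbcbff5, d43ea18, d989a71}.
Reachable from d43ea18: {81f8226, cbcbff5, d43ea18}.
In 8bd8993's history but not d43ea18's: {572efe1, 606a6e8, 8acd99a, 8bd8993, d989a71} — 5 commits.

5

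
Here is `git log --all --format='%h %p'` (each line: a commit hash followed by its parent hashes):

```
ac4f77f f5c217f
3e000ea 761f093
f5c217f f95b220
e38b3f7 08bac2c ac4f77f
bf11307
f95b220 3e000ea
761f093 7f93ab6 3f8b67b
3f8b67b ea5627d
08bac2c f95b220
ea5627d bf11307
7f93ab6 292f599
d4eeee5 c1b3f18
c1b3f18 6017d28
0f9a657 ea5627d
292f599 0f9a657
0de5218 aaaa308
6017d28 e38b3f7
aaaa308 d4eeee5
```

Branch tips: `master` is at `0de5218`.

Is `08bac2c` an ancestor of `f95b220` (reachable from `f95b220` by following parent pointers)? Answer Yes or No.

No

Ancestors of f95b220: {0f9a657, 292f599, 3e000ea, 3f8b67b, 761f093, 7f93ab6, bf11307, ea5627d, f95b220}.
08bac2c is not in that set, so it is not an ancestor of f95b220.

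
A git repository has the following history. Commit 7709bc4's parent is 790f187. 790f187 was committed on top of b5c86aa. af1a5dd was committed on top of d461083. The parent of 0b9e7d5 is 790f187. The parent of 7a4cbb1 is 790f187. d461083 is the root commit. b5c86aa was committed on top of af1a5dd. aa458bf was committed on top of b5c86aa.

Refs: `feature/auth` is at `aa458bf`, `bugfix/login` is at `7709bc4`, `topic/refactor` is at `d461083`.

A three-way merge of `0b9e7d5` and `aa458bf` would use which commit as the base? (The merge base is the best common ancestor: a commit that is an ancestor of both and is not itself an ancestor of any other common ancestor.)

b5c86aa

Ancestors of 0b9e7d5: {0b9e7d5, 790f187, af1a5dd, b5c86aa, d461083}.
Ancestors of aa458bf: {aa458bf, af1a5dd, b5c86aa, d461083}.
Common ancestors: {af1a5dd, b5c86aa, d461083}.
Among these, b5c86aa is not an ancestor of any other common ancestor — it is the merge base.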